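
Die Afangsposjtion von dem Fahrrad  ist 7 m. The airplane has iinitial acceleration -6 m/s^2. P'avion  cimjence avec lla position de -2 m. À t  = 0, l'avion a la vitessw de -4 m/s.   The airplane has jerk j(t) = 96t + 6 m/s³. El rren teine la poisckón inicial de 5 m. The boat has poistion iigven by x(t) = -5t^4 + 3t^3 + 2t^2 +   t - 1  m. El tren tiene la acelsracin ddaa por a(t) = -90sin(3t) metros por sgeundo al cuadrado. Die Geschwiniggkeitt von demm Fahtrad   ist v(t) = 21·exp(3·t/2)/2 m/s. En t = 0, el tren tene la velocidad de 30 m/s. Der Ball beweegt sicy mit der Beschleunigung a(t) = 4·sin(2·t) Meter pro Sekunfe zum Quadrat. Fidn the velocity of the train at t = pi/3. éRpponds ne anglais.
We need to integrate our acceleration equation a(t) = -90·sin(3·t) 1 time. Integrating acceleration and using the initial condition v(0) = 30, we get v(t) = 30·cos(3·t). Using v(t) = 30·cos(3·t) and substituting t = pi/3, we find v = -30.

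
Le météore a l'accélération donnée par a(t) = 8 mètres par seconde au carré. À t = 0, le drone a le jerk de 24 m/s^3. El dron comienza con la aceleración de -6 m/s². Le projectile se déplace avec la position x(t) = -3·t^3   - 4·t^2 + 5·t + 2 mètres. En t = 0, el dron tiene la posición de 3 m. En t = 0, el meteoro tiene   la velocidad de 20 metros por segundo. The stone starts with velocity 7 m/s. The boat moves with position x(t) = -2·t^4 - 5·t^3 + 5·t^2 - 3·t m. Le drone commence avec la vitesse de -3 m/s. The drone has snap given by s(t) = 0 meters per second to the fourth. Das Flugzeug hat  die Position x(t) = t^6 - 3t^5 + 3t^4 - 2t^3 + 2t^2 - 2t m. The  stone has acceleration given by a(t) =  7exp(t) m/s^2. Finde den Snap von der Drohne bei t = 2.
Wir haben den Snap s(t) = 0. Durch Einsetzen von t = 2: s(2) = 0.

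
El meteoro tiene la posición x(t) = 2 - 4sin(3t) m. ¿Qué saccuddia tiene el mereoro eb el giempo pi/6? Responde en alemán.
Ausgehend von der Position x(t) = 2 - 4·sin(3·t), nehmen wir 3 Ableitungen. Durch Ableiten von der Position erhalten wir die Geschwindigkeit: v(t) = -12·cos(3·t). Mit d/dt von v(t) finden wir a(t) = 36·sin(3·t). Die Ableitung von der Beschleunigung ergibt den Ruck: j(t) = 108·cos(3·t). Aus der Gleichung für den Ruck j(t) = 108·cos(3·t), setzen wir t = pi/6 ein und erhalten j = 0.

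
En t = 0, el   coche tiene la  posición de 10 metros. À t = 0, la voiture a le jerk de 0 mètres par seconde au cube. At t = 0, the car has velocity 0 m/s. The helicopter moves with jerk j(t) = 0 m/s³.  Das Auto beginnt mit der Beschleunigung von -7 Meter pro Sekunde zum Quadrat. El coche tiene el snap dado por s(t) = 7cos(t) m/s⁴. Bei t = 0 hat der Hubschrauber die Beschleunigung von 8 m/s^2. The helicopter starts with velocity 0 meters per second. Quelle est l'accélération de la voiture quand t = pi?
Nous devons trouver l'intégrale de notre équation du snap s(t) = 7·cos(t) 2 fois. La primitive du snap est le jerk. En utilisant j(0) = 0, nous obtenons j(t) = 7·sin(t). La primitive du jerk, avec a(0) = -7, donne l'accélération: a(t) = -7·cos(t). Nous avons l'accélération a(t) = -7·cos(t). En substituant t = pi: a(pi) = 7.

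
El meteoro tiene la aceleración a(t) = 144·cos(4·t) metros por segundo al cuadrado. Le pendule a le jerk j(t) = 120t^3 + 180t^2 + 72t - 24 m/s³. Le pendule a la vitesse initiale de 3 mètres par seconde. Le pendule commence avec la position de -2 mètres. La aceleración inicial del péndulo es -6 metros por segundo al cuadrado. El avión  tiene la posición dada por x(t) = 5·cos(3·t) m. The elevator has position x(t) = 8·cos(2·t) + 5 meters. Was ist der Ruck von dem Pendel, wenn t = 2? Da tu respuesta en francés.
Nous avons le jerk j(t) = 120·t^3 + 180·t^2 + 72·t - 24. En substituant t = 2: j(2) = 1800.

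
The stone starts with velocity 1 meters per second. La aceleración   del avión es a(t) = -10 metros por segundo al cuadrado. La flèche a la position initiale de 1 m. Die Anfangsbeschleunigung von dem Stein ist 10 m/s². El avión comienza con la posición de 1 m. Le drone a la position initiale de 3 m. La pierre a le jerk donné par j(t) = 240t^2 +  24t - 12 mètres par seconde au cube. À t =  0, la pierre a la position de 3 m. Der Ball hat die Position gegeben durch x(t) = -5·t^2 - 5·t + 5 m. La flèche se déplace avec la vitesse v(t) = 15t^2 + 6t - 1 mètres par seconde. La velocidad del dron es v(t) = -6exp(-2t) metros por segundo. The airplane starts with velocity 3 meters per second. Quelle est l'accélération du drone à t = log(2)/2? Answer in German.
Wir müssen unsere Gleichung für die Geschwindigkeit v(t) = -6·exp(-2·t) 1-mal ableiten. Die Ableitung von der Geschwindigkeit ergibt die Beschleunigung: a(t) = 12·exp(-2·t). Wir haben die Beschleunigung a(t) = 12·exp(-2·t). Durch Einsetzen von t = log(2)/2: a(log(2)/2) = 6.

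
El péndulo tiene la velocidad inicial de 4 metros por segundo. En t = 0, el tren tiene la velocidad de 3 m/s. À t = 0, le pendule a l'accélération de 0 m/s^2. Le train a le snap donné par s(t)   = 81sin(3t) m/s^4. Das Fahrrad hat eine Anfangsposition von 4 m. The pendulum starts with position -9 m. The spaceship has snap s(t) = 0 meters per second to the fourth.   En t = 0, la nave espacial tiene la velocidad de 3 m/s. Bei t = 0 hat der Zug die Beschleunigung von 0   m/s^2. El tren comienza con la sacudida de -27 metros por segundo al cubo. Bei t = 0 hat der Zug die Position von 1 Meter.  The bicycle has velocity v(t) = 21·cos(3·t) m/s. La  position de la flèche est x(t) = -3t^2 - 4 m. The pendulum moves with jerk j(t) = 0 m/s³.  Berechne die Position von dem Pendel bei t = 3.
Wir müssen die Stammfunktion unserer Gleichung für den Ruck j(t) = 0 3-mal finden. Mit ∫j(t)dt und Anwendung von a(0) = 0, finden wir a(t) = 0. Durch Integration von der Beschleunigung und Verwendung der Anfangsbedingung v(0) = 4, erhalten wir v(t) = 4. Das Integral von der Geschwindigkeit, mit x(0) = -9, ergibt die Position: x(t) = 4·t - 9. Mit x(t) = 4·t - 9 und Einsetzen von t = 3, finden wir x = 3.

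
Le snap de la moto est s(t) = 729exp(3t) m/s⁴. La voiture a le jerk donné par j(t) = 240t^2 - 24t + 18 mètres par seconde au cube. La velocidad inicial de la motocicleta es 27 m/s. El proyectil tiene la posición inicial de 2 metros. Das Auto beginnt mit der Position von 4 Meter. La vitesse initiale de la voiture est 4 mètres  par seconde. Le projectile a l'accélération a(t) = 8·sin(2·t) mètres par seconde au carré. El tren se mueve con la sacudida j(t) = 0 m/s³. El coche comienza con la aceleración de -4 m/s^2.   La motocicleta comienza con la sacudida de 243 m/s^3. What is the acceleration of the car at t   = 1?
To solve this, we need to take 1 integral of our jerk equation j(t) = 240·t^2 - 24·t + 18. Finding the integral of j(t) and using a(0) = -4: a(t) = 80·t^3 - 12·t^2 + 18·t - 4. From the given acceleration equation a(t) = 80·t^3 - 12·t^2 + 18·t - 4, we substitute t = 1 to get a = 82.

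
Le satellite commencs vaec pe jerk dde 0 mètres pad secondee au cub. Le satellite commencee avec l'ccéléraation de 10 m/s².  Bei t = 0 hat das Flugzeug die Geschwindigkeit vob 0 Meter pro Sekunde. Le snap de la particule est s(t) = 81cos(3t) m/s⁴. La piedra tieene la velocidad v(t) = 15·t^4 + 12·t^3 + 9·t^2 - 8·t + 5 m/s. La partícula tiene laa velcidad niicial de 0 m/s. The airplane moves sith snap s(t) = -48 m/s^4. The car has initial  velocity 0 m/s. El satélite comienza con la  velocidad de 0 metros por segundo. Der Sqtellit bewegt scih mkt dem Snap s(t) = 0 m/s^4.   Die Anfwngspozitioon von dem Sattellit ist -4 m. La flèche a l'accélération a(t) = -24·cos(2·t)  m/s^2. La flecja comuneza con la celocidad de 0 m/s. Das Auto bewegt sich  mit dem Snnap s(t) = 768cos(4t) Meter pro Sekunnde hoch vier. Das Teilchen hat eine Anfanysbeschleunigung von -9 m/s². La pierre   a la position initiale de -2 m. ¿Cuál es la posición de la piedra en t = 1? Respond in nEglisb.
To find the answer, we compute 1 antiderivative of v(t) = 15·t^4 + 12·t^3 + 9·t^2 - 8·t + 5. Finding the antiderivative of v(t) and using x(0) = -2: x(t) = 3·t^5 + 3·t^4 + 3·t^3 - 4·t^2 + 5·t - 2. We have position x(t) = 3·t^5 + 3·t^4 + 3·t^3 - 4·t^2 + 5·t - 2. Substituting t = 1: x(1) = 8.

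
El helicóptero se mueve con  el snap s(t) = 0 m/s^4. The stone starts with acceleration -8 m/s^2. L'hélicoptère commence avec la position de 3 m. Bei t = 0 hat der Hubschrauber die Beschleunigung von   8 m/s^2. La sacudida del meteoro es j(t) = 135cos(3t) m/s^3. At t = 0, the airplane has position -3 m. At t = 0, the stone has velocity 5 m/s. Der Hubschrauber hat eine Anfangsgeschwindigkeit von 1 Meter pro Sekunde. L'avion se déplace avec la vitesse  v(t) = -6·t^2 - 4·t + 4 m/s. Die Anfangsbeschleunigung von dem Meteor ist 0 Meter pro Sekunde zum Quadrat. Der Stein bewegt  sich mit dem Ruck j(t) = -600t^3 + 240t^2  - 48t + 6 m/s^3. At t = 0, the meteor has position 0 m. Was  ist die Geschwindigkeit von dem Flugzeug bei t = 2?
Aus der Gleichung für die Geschwindigkeit v(t) = -6·t^2 - 4·t + 4, setzen wir t = 2 ein und erhalten v = -28.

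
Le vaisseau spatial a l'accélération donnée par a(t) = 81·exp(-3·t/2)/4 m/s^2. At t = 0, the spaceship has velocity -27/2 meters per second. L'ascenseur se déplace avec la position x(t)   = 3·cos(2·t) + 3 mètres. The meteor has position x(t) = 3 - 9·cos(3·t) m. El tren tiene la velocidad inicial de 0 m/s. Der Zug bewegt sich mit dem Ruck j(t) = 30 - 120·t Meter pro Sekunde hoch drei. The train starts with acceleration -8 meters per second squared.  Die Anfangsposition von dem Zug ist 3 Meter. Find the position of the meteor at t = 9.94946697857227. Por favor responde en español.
Usando x(t) = 3 - 9·cos(3·t) y sustituyendo t = 9.94946697857227, encontramos x = 2.97056351295964.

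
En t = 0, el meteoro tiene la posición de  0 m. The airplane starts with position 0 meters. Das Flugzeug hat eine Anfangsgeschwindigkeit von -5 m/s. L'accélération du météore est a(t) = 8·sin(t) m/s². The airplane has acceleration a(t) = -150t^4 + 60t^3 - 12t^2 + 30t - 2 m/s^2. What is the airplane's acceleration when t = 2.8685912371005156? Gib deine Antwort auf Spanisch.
Usando a(t) = -150·t^4 + 60·t^3 - 12·t^2 + 30·t - 2 y sustituyendo t = 2.8685912371005156, encontramos a = -8755.39267513546.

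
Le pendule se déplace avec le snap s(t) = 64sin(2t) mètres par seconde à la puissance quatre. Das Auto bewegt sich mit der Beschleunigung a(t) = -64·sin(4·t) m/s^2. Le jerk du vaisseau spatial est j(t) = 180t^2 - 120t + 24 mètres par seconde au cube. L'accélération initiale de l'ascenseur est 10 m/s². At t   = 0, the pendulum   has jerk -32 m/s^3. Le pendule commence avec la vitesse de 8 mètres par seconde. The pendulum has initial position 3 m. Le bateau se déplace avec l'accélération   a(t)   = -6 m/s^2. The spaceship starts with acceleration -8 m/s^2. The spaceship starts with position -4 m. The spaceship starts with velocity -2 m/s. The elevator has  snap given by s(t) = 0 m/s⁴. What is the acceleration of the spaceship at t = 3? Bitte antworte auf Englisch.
We must find the antiderivative of our jerk equation j(t) = 180·t^2 - 120·t + 24 1 time. The antiderivative of jerk, with a(0) = -8, gives acceleration: a(t) = 60·t^3 - 60·t^2 + 24·t - 8. Using a(t) = 60·t^3 - 60·t^2 + 24·t - 8 and substituting t = 3, we find a = 1144.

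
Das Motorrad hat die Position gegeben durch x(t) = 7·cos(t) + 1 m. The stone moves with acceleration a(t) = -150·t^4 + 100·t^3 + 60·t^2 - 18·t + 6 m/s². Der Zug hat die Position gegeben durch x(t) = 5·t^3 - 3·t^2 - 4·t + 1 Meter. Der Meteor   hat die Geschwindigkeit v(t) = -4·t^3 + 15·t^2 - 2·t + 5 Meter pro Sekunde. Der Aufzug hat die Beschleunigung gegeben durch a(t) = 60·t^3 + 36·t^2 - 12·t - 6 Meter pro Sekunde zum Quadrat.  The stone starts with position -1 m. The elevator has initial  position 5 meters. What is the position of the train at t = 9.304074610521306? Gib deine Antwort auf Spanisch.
De la ecuación de la posición x(t) = 5·t^3 - 3·t^2 - 4·t + 1, sustituimos t = 9.304074610521306 para obtener x = 3731.15980082343.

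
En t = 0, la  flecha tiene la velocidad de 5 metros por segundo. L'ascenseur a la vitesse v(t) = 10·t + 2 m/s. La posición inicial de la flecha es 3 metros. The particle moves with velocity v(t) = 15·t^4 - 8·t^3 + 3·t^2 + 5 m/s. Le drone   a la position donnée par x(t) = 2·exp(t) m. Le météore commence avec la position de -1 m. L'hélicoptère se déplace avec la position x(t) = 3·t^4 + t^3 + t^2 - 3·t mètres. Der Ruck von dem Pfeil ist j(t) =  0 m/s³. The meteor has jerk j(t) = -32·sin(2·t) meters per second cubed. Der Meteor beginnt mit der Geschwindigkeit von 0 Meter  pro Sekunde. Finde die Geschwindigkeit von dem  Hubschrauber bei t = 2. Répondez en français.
Nous devons dériver notre équation de la position x(t) = 3·t^4 + t^3 + t^2 - 3·t 1 fois. En prenant d/dt de x(t), nous trouvons v(t) = 12·t^3 + 3·t^2 + 2·t - 3. Nous avons la vitesse v(t) = 12·t^3 + 3·t^2 + 2·t - 3. En substituant t = 2: v(2) = 109.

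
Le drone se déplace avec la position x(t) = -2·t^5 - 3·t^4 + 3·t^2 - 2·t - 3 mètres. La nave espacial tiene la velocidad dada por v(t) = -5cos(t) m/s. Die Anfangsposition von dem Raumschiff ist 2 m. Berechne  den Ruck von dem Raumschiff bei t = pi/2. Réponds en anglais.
To solve this, we need to take 2 derivatives of our velocity equation v(t) = -5·cos(t). Taking d/dt of v(t), we find a(t) = 5·sin(t). Differentiating acceleration, we get jerk: j(t) = 5·cos(t). We have jerk j(t) = 5·cos(t). Substituting t = pi/2: j(pi/2) = 0.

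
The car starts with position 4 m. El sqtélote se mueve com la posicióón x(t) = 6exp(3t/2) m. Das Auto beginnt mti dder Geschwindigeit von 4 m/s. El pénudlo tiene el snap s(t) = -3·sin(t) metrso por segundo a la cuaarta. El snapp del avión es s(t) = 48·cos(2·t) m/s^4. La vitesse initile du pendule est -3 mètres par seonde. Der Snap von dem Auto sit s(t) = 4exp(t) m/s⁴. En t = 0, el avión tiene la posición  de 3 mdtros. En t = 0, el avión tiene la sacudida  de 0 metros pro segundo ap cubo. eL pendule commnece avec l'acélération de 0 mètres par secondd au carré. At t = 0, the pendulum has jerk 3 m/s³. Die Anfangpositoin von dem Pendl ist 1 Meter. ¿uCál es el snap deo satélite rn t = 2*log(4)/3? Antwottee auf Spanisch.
Para resolver esto, necesitamos tomar 4 derivadas de nuestra ecuación de la posición x(t) = 6·exp(3·t/2). La derivada de la posición da la velocidad: v(t) = 9·exp(3·t/2). Derivando la velocidad, obtenemos la aceleración: a(t) = 27·exp(3·t/2)/2. Derivando la aceleración, obtenemos la sacudida: j(t) = 81·exp(3·t/2)/4. Derivando la sacudida, obtenemos el snap: s(t) = 243·exp(3·t/2)/8. Usando s(t) = 243·exp(3·t/2)/8 y sustituyendo t = 2*log(4)/3, encontramos s = 243/2.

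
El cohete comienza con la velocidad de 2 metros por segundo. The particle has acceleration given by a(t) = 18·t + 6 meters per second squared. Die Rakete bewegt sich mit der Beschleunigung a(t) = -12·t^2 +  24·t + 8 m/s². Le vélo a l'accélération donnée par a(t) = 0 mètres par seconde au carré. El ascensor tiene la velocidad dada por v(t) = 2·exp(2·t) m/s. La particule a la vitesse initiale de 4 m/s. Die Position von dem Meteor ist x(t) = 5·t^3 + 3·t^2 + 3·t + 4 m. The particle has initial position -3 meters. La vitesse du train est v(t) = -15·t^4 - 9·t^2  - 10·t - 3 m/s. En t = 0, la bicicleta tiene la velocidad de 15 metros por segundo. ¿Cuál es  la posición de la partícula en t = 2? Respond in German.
Ausgehend von der Beschleunigung a(t) = 18·t + 6, nehmen wir 2 Integrale. Das Integral von der Beschleunigung, mit v(0) = 4, ergibt die Geschwindigkeit: v(t) = 9·t^2 + 6·t + 4. Die Stammfunktion von der Geschwindigkeit ist die Position. Mit x(0) = -3 erhalten wir x(t) = 3·t^3 + 3·t^2 + 4·t - 3. Mit x(t) = 3·t^3 + 3·t^2 + 4·t - 3 und Einsetzen von t = 2, finden wir x = 41.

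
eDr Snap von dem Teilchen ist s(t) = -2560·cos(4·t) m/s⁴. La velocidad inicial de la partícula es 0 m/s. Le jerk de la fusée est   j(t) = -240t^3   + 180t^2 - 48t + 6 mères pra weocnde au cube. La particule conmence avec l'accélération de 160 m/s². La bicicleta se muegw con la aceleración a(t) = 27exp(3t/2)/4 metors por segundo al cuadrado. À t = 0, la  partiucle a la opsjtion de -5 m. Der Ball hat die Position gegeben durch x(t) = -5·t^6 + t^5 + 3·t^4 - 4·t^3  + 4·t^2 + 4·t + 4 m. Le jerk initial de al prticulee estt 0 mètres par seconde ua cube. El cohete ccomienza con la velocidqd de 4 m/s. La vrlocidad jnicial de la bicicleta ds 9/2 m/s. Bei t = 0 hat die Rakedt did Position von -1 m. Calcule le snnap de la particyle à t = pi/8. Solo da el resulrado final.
À t = pi/8, s = 0.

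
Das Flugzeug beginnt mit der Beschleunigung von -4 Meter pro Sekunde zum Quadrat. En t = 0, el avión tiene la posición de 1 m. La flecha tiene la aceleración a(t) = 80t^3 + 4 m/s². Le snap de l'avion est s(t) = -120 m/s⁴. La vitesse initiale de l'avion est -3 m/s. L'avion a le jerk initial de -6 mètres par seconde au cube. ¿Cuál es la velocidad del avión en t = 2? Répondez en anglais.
To solve this, we need to take 3 integrals of our snap equation s(t) = -120. The antiderivative of snap, with j(0) = -6, gives jerk: j(t) = -120·t - 6. The integral of jerk is acceleration. Using a(0) = -4, we get a(t) = -60·t^2 - 6·t - 4. Integrating acceleration and using the initial condition v(0) = -3, we get v(t) = -20·t^3 - 3·t^2 - 4·t - 3. We have velocity v(t) = -20·t^3 - 3·t^2 - 4·t - 3. Substituting t = 2: v(2) = -183.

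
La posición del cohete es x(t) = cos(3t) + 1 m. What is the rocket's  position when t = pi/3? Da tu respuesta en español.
Tenemos la posición x(t) = cos(3·t) + 1. Sustituyendo t = pi/3: x(pi/3) = 0.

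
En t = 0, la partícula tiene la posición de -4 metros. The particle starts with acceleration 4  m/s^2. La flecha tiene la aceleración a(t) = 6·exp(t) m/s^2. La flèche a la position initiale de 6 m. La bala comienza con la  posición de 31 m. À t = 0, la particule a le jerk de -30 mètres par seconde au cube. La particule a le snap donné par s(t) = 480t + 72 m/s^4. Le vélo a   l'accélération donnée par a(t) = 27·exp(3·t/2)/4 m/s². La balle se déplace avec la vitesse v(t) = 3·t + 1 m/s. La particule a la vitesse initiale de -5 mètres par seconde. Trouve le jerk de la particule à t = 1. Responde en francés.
En partant du snap s(t) = 480·t + 72, nous prenons 1 intégrale. La primitive du snap est le jerk. En utilisant j(0) = -30, nous obtenons j(t) = 240·t^2 + 72·t - 30. En utilisant j(t) = 240·t^2 + 72·t - 30 et en substituant t = 1, nous trouvons j = 282.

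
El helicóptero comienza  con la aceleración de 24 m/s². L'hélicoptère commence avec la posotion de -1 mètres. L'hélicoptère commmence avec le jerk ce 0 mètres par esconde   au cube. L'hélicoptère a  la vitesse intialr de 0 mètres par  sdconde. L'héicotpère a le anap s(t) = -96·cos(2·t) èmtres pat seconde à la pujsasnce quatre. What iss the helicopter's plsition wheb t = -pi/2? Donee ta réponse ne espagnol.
Para resolver esto, necesitamos tomar 4 integrales de nuestra ecuación del snap s(t) = -96·cos(2·t). La integral del snap, con j(0) = 0, da la sacudida: j(t) = -48·sin(2·t). La integral de la sacudida es la aceleración. Usando a(0) = 24, obtenemos a(t) = 24·cos(2·t). La antiderivada de la aceleración, con v(0) = 0, da la velocidad: v(t) = 12·sin(2·t). La antiderivada de la velocidad, con x(0) = -1, da la posición: x(t) = 5 - 6·cos(2·t). De la ecuación de la posición x(t) = 5 - 6·cos(2·t), sustituimos t = -pi/2 para obtener x = 11.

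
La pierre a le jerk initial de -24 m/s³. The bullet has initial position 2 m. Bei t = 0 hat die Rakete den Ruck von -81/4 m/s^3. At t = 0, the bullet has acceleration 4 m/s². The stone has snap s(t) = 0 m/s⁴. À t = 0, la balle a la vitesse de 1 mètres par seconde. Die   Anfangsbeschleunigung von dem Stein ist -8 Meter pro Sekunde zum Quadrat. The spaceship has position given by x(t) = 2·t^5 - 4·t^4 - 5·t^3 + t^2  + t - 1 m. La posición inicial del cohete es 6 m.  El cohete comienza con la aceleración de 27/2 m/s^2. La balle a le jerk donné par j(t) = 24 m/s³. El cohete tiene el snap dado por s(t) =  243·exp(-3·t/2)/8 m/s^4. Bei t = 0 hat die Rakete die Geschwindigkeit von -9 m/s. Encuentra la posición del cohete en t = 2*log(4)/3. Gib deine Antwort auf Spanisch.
Para resolver esto, necesitamos tomar 4 integrales de nuestra ecuación del snap s(t) = 243·exp(-3·t/2)/8. Tomando ∫s(t)dt y aplicando j(0) = -81/4, encontramos j(t) = -81·exp(-3·t/2)/4. La integral de la sacudida, con a(0) = 27/2, da la aceleración: a(t) = 27·exp(-3·t/2)/2. Tomando ∫a(t)dt y aplicando v(0) = -9, encontramos v(t) = -9·exp(-3·t/2). Integrando la velocidad y usando la condición inicial x(0) = 6, obtenemos x(t) = 6·exp(-3·t/2). Usando x(t) = 6·exp(-3·t/2) y sustituyendo t = 2*log(4)/3, encontramos x = 3/2.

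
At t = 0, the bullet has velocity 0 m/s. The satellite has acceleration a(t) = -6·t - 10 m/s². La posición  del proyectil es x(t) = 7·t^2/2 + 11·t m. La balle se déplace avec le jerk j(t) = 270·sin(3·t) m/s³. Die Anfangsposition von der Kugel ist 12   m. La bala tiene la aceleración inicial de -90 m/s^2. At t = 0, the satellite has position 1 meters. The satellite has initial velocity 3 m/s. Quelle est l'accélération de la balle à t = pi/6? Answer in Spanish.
Debemos encontrar la integral de nuestra ecuación de la sacudida j(t) = 270·sin(3·t) 1 vez. La integral de la sacudida es la aceleración. Usando a(0) = -90, obtenemos a(t) = -90·cos(3·t). Usando a(t) = -90·cos(3·t) y sustituyendo t = pi/6, encontramos a = 0.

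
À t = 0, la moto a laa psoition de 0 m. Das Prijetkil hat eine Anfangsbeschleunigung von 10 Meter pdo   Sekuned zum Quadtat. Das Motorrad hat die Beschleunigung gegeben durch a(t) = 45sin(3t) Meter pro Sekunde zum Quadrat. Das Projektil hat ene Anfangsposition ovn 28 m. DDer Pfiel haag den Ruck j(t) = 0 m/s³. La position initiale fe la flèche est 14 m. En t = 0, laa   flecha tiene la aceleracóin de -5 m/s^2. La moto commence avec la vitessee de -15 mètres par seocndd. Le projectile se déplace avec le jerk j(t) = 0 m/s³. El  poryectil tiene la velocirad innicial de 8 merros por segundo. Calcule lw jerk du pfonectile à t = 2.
De l'équation du jerk j(t) = 0, nous substituons t = 2 pour obtenir j = 0.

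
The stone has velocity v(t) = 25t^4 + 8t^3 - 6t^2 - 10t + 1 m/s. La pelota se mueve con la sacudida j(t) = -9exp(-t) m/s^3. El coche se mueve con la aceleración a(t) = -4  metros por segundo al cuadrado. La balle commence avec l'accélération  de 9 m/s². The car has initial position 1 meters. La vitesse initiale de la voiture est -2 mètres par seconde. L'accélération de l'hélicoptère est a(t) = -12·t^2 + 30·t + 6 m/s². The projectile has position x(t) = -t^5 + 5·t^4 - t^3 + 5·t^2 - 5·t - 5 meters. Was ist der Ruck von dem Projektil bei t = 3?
Um dies zu lösen, müssen wir 3 Ableitungen unserer Gleichung für die Position x(t) = -t^5 + 5·t^4 - t^3 + 5·t^2 - 5·t - 5 nehmen. Mit d/dt von x(t) finden wir v(t) = -5·t^4 + 20·t^3 - 3·t^2 + 10·t - 5. Durch Ableiten von der Geschwindigkeit erhalten wir die Beschleunigung: a(t) = -20·t^3 + 60·t^2 - 6·t + 10. Die Ableitung von der Beschleunigung ergibt den Ruck: j(t) = -60·t^2 + 120·t - 6. Aus der Gleichung für den Ruck j(t) = -60·t^2 + 120·t - 6, setzen wir t = 3 ein und erhalten j = -186.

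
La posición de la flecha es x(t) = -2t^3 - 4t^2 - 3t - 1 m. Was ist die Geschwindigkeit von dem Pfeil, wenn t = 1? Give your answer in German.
Um dies zu lösen, müssen wir 1 Ableitung unserer Gleichung für die Position x(t) = -2·t^3 - 4·t^2 - 3·t - 1 nehmen. Die Ableitung von der Position ergibt die Geschwindigkeit: v(t) = -6·t^2 - 8·t - 3. Mit v(t) = -6·t^2 - 8·t - 3 und Einsetzen von t = 1, finden wir v = -17.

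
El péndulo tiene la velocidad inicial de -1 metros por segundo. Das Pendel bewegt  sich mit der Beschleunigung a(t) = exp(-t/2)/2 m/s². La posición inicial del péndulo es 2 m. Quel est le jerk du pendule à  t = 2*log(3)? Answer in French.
En partant de l'accélération a(t) = exp(-t/2)/2, nous prenons 1 dérivée. En dérivant l'accélération, nous obtenons le jerk: j(t) = -exp(-t/2)/4. Nous avons le jerk j(t) = -exp(-t/2)/4. En substituant t = 2*log(3): j(2*log(3)) = -1/12.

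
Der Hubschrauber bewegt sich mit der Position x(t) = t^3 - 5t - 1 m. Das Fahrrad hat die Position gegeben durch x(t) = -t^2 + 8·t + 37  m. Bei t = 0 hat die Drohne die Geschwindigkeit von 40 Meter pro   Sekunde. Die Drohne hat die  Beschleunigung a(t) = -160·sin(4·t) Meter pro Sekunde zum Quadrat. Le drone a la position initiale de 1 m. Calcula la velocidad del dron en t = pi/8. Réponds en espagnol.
Necesitamos integrar nuestra ecuación de la aceleración a(t) = -160·sin(4·t) 1 vez. Integrando la aceleración y usando la condición inicial v(0) = 40, obtenemos v(t) = 40·cos(4·t). De la ecuación de la velocidad v(t) = 40·cos(4·t), sustituimos t = pi/8 para obtener v = 0.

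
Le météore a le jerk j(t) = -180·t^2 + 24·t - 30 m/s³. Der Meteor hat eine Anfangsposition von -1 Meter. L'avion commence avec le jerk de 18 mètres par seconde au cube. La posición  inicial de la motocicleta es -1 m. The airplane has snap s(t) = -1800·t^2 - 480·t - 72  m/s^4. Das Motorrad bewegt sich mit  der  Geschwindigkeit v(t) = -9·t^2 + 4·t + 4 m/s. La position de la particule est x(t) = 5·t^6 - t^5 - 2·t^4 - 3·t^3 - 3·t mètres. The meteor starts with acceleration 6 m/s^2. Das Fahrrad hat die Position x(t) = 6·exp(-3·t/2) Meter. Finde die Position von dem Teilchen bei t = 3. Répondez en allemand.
Aus der Gleichung für die Position x(t) = 5·t^6 - t^5 - 2·t^4 - 3·t^3 - 3·t, setzen wir t = 3 ein und erhalten x = 3150.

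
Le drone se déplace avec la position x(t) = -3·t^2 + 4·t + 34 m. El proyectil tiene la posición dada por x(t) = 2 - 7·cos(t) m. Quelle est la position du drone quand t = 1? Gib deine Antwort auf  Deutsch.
Mit x(t) = -3·t^2 + 4·t + 34 und Einsetzen von t = 1, finden wir x = 35.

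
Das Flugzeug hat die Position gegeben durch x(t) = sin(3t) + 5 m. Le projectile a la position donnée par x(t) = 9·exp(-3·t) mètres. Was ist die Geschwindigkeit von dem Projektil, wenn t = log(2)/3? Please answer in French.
Nous devons dériver notre équation de la position x(t) = 9·exp(-3·t) 1 fois. La dérivée de la position donne la vitesse: v(t) = -27·exp(-3·t). De l'équation de la vitesse v(t) = -27·exp(-3·t), nous substituons t = log(2)/3 pour obtenir v = -27/2.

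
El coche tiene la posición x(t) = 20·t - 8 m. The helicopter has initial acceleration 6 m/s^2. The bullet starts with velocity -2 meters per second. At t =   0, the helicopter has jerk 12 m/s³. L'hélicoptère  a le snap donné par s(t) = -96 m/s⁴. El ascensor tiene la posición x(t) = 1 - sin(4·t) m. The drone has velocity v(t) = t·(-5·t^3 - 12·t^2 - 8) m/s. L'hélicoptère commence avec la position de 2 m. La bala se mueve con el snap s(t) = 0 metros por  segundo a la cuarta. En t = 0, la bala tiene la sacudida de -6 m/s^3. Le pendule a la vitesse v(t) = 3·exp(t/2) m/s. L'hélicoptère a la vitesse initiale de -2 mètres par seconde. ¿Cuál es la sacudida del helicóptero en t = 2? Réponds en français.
Pour résoudre ceci, nous devons prendre 1 primitive de notre équation du snap s(t) = -96. L'intégrale du snap, avec j(0) = 12, donne le jerk: j(t) = 12 - 96·t. Nous avons le jerk j(t) = 12 - 96·t. En substituant t = 2: j(2) = -180.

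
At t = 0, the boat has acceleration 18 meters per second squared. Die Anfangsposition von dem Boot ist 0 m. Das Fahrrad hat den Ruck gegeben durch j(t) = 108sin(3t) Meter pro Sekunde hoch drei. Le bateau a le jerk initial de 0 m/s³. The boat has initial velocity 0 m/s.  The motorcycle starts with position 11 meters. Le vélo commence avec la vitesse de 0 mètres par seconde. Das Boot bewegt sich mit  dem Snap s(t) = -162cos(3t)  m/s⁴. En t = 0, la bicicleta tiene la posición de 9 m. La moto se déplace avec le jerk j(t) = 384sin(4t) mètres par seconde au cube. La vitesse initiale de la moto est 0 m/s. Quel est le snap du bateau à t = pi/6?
De l'équation du snap s(t) = -162·cos(3·t), nous substituons t = pi/6 pour obtenir s = 0.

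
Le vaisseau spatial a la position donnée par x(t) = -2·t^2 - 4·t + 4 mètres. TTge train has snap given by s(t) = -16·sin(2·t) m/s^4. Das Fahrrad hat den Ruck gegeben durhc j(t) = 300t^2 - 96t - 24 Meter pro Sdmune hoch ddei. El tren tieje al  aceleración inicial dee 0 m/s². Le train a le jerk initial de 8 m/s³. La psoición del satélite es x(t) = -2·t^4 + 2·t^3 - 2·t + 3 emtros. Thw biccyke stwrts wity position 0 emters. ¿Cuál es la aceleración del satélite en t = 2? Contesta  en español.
Para resolver esto, necesitamos tomar 2 derivadas de nuestra ecuación de la posición x(t) = -2·t^4 + 2·t^3 - 2·t + 3. Tomando d/dt de x(t), encontramos v(t) = -8·t^3 + 6·t^2 - 2. Tomando d/dt de v(t), encontramos a(t) = -24·t^2 + 12·t. Tenemos la aceleración a(t) = -24·t^2 + 12·t. Sustituyendo t = 2: a(2) = -72.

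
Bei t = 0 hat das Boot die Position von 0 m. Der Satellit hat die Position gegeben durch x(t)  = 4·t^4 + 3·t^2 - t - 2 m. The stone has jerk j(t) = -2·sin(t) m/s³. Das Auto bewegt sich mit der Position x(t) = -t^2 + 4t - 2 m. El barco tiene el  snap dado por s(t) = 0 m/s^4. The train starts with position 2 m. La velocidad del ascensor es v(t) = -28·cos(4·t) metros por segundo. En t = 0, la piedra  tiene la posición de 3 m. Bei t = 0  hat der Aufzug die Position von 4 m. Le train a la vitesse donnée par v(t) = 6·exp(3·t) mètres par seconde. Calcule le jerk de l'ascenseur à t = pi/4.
Pour résoudre ceci, nous devons prendre 2 dérivées de notre équation de la vitesse v(t) = -28·cos(4·t). En dérivant la vitesse, nous obtenons l'accélération: a(t) = 112·sin(4·t). En dérivant l'accélération, nous obtenons le jerk: j(t) = 448·cos(4·t). De l'équation du jerk j(t) = 448·cos(4·t), nous substituons t = pi/4 pour obtenir j = -448.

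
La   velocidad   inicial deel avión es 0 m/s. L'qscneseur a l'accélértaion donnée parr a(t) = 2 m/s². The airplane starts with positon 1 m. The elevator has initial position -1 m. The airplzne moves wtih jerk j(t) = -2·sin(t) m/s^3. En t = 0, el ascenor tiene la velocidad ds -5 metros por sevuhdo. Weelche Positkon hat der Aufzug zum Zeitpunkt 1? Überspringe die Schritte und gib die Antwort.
Bei t = 1, x = -5.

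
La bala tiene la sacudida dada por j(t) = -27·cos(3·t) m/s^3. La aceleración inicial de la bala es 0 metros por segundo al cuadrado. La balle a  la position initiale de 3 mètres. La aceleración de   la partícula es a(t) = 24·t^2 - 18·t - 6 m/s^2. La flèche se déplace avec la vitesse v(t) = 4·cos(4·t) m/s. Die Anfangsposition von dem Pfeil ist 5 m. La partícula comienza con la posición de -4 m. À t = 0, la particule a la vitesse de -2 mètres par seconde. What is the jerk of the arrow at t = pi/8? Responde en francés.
Nous devons dériver notre équation de la vitesse v(t) = 4·cos(4·t) 2 fois. En prenant d/dt de v(t), nous trouvons a(t) = -16·sin(4·t). En prenant d/dt de a(t), nous trouvons j(t) = -64·cos(4·t). En utilisant j(t) = -64·cos(4·t) et en substituant t = pi/8, nous trouvons j = 0.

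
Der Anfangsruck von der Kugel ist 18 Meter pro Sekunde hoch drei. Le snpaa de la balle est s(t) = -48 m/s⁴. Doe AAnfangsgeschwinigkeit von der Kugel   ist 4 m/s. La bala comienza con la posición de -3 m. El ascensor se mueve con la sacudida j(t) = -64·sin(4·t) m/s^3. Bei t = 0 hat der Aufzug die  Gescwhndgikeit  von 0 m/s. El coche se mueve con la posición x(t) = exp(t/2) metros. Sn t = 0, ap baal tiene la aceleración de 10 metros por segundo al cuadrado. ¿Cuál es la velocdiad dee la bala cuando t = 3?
Partiendo del snap s(t) = -48, tomamos 3 integrales. La integral del snap, con j(0) = 18, da la sacudida: j(t) = 18 - 48·t. Integrando la sacudida y usando la condición inicial a(0) = 10, obtenemos a(t) = -24·t^2 + 18·t + 10. La integral de la aceleración es la velocidad. Usando v(0) = 4, obtenemos v(t) = -8·t^3 + 9·t^2 + 10·t + 4. De la ecuación de la velocidad v(t) = -8·t^3 + 9·t^2 + 10·t + 4, sustituimos t = 3 para obtener v = -101.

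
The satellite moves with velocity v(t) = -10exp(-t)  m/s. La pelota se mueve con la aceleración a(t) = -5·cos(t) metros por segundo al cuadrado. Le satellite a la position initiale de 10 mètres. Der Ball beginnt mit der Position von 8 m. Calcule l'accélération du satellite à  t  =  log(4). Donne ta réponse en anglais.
We must differentiate our velocity equation v(t) = -10·exp(-t) 1 time. Taking d/dt of v(t), we find a(t) = 10·exp(-t). Using a(t) = 10·exp(-t) and substituting t = log(4), we find a = 5/2.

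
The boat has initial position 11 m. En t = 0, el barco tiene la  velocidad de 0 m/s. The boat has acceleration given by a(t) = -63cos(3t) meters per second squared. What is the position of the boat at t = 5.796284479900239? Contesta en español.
Partiendo de la aceleración a(t) = -63·cos(3·t), tomamos 2 integrales. La integral de la aceleración, con v(0) = 0, da la velocidad: v(t) = -21·sin(3·t). La integral de la velocidad es la posición. Usando x(0) = 11, obtenemos x(t) = 7·cos(3·t) + 4. De la ecuación de la posición x(t) = 7·cos(3·t) + 4, sustituimos t = 5.796284479900239 para obtener x = 4.76910104684535.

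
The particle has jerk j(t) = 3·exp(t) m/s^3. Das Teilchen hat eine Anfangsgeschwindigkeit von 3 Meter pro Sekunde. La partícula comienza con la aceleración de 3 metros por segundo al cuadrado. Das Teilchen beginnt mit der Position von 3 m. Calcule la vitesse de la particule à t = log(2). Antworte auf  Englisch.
Starting from jerk j(t) = 3·exp(t), we take 2 integrals. Integrating jerk and using the initial condition a(0) = 3, we get a(t) = 3·exp(t). The integral of acceleration is velocity. Using v(0) = 3, we get v(t) = 3·exp(t). From the given velocity equation v(t) = 3·exp(t), we substitute t = log(2) to get v = 6.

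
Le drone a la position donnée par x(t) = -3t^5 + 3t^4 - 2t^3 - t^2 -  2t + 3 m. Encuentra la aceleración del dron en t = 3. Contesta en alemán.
Ausgehend von der Position x(t) = -3·t^5 + 3·t^4 - 2·t^3 - t^2 - 2·t + 3, nehmen wir 2 Ableitungen. Mit d/dt von x(t) finden wir v(t) = -15·t^4 + 12·t^3 - 6·t^2 - 2·t - 2. Durch Ableiten von der Geschwindigkeit erhalten wir die Beschleunigung: a(t) = -60·t^3 + 36·t^2 - 12·t - 2. Mit a(t) = -60·t^3 + 36·t^2 - 12·t - 2 und Einsetzen von t = 3, finden wir a = -1334.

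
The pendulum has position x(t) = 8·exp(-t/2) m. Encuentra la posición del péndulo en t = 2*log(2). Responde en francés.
En utilisant x(t) = 8·exp(-t/2) et en substituant t = 2*log(2), nous trouvons x = 4.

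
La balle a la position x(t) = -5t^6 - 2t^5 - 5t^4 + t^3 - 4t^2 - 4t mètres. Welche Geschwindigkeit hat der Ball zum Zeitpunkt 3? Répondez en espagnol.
Debemos derivar nuestra ecuación de la posición x(t) = -5·t^6 - 2·t^5 - 5·t^4 + t^3 - 4·t^2 - 4·t 1 vez. Tomando d/dt de x(t), encontramos v(t) = -30·t^5 - 10·t^4 - 20·t^3 + 3·t^2 - 8·t - 4. Tenemos la velocidad v(t) = -30·t^5 - 10·t^4 - 20·t^3 + 3·t^2 - 8·t - 4. Sustituyendo t = 3: v(3) = -8641.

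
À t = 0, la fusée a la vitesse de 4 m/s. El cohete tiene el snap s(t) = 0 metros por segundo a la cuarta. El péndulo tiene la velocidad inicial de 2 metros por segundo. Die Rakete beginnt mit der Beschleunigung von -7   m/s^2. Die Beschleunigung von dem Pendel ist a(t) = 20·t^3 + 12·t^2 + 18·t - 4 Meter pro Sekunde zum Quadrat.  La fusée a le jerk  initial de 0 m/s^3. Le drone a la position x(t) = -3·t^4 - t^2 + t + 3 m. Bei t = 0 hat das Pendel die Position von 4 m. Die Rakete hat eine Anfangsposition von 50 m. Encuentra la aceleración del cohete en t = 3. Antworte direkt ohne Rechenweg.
a(3) = -7.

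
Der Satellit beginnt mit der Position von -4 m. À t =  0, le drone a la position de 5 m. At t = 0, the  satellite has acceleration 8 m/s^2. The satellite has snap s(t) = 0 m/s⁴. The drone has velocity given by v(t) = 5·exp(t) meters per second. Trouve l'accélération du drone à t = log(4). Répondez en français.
Pour résoudre ceci, nous devons prendre 1 dérivée de notre équation de la vitesse v(t) = 5·exp(t). En prenant d/dt de v(t), nous trouvons a(t) = 5·exp(t). Nous avons l'accélération a(t) = 5·exp(t). En substituant t = log(4): a(log(4)) = 20.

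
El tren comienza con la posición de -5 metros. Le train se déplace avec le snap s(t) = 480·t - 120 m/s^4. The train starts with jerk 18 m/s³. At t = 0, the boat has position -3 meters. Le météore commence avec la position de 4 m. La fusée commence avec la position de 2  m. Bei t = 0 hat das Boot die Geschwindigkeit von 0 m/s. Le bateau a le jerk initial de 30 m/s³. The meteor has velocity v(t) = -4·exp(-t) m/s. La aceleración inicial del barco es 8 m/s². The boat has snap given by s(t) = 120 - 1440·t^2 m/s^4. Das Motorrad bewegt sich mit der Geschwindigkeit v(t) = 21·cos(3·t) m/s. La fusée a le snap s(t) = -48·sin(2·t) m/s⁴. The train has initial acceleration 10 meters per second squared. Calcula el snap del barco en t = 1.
De la ecuación del snap s(t) = 120 - 1440·t^2, sustituimos t = 1 para obtener s = -1320.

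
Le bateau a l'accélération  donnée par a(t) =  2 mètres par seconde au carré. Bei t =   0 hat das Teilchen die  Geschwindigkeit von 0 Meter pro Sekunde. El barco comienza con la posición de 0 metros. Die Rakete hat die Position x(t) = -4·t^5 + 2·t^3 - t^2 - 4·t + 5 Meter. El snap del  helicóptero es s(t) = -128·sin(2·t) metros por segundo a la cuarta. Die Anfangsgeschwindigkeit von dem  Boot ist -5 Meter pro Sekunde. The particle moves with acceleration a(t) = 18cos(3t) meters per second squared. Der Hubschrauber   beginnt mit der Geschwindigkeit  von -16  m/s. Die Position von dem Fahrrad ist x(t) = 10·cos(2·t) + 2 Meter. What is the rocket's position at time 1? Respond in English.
We have position x(t) = -4·t^5 + 2·t^3 - t^2 - 4·t + 5. Substituting t = 1: x(1) = -2.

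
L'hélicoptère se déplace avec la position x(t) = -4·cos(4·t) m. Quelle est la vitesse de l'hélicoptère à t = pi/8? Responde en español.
Partiendo de la posición x(t) = -4·cos(4·t), tomamos 1 derivada. Derivando la posición, obtenemos la velocidad: v(t) = 16·sin(4·t). Tenemos la velocidad v(t) = 16·sin(4·t). Sustituyendo t = pi/8: v(pi/8) = 16.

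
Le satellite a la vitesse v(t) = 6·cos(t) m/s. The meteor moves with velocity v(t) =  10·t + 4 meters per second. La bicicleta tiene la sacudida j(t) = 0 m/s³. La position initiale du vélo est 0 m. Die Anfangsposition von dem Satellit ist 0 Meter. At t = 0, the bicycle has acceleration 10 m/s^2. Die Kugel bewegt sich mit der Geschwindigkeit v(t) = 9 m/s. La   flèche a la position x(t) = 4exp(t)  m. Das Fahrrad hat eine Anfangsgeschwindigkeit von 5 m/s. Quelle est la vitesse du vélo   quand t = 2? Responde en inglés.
We must find the antiderivative of our jerk equation j(t) = 0 2 times. Finding the integral of j(t) and using a(0) = 10: a(t) = 10. The antiderivative of acceleration is velocity. Using v(0) = 5, we get v(t) = 10·t + 5. We have velocity v(t) = 10·t + 5. Substituting t = 2: v(2) = 25.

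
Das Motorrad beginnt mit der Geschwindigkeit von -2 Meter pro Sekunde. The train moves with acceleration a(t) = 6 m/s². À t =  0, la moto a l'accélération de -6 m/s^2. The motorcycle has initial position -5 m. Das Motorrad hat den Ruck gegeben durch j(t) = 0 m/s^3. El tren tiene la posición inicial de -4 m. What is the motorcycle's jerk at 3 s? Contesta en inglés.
Using j(t) = 0 and substituting t = 3, we find j = 0.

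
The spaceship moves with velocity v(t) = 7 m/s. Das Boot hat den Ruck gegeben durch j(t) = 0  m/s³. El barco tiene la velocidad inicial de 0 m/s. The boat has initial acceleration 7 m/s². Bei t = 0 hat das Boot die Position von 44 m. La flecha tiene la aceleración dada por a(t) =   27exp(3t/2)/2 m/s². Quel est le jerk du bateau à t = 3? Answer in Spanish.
Usando j(t) = 0 y sustituyendo t = 3, encontramos j = 0.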